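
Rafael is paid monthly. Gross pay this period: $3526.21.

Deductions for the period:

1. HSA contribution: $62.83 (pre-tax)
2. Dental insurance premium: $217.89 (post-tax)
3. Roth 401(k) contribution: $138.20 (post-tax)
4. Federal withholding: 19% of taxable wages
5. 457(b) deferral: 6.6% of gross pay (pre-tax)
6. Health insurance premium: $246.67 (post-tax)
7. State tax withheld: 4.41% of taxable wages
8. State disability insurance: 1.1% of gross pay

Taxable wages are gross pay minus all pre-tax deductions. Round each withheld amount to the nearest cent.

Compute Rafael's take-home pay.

$1832.81

HSA contribution: $62.83
457(b) deferral: $3526.21 × 0.066 = $232.73
Pre-tax total = $62.83 + $232.73 = $295.56
Taxable wages = $3526.21 − $295.56 = $3230.65
State tax withheld: $3230.65 × 0.0441 = $142.47
Federal withholding: $3230.65 × 0.19 = $613.82
State disability insurance: $3526.21 × 0.011 = $38.79
Health insurance premium: $246.67
Roth 401(k) contribution: $138.20
Dental insurance premium: $217.89
Total deductions = $62.83 + $232.73 + $142.47 + $613.82 + $38.79 + $246.67 + $138.20 + $217.89 = $1693.40
Net pay = $3526.21 − $1693.40 = $1832.81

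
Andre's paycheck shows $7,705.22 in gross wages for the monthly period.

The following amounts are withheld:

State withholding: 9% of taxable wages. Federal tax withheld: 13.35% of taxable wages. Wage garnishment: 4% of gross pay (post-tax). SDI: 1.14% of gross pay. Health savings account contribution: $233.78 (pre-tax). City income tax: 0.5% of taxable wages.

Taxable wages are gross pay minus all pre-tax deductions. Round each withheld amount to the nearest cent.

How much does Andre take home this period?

Health savings account contribution: $233.78
Taxable wages = $7,705.22 − $233.78 = $7,471.44
State withholding: $7,471.44 × 0.09 = $672.43
Federal tax withheld: $7,471.44 × 0.1335 = $997.44
City income tax: $7,471.44 × 0.005 = $37.36
SDI: $7,705.22 × 0.0114 = $87.84
Wage garnishment: $7,705.22 × 0.04 = $308.21
Total deductions = $233.78 + $672.43 + $997.44 + $37.36 + $87.84 + $308.21 = $2,337.06
Net pay = $7,705.22 − $2,337.06 = $5,368.16

$5,368.16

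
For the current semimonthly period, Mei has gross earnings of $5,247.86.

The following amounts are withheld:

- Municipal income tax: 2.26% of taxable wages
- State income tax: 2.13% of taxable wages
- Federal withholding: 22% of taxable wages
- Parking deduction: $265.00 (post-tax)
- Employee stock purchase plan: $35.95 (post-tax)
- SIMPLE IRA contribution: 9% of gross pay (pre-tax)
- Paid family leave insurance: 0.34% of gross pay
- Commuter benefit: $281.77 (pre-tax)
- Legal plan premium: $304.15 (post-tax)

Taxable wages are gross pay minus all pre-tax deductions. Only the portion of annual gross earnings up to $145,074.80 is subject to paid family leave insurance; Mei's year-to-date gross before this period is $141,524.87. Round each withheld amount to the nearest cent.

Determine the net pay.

SIMPLE IRA contribution: $5,247.86 × 0.09 = $472.31
Commuter benefit: $281.77
Pre-tax total = $472.31 + $281.77 = $754.08
Taxable wages = $5,247.86 − $754.08 = $4,493.78
State income tax: $4,493.78 × 0.0213 = $95.72
Federal withholding: $4,493.78 × 0.22 = $988.63
Municipal income tax: $4,493.78 × 0.0226 = $101.56
Paid family leave insurance: only $145,074.80 − $141,524.87 = $3,549.93 of this check is subject → $3,549.93 × 0.0034 = $12.07
Parking deduction: $265.00
Employee stock purchase plan: $35.95
Legal plan premium: $304.15
Total deductions = $472.31 + $281.77 + $95.72 + $988.63 + $101.56 + $12.07 + $265.00 + $35.95 + $304.15 = $2,557.16
Net pay = $5,247.86 − $2,557.16 = $2,690.70

$2,690.70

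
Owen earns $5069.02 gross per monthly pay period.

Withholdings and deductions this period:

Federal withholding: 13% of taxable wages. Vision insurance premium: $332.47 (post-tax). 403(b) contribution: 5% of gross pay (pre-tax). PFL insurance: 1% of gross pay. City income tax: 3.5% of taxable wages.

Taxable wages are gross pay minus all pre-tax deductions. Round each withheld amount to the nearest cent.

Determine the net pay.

$3637.85

403(b) contribution: $5069.02 × 0.05 = $253.45
Taxable wages = $5069.02 − $253.45 = $4815.57
Federal withholding: $4815.57 × 0.13 = $626.02
City income tax: $4815.57 × 0.035 = $168.54
PFL insurance: $5069.02 × 0.01 = $50.69
Vision insurance premium: $332.47
Total deductions = $253.45 + $626.02 + $168.54 + $50.69 + $332.47 = $1431.17
Net pay = $5069.02 − $1431.17 = $3637.85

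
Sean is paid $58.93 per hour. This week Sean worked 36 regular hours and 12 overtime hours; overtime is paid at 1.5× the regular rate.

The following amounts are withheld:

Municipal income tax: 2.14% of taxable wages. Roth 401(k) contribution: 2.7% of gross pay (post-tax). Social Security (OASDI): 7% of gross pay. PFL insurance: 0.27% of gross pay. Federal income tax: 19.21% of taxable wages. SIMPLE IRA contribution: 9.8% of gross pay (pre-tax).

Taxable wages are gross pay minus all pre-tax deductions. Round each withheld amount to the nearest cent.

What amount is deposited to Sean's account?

Regular pay: 36 × $58.93 = $2,121.48
Overtime pay: 12 × $58.93 × 1.5 = $1,060.74
Gross pay = $2,121.48 + $1,060.74 = $3,182.22
SIMPLE IRA contribution: $3,182.22 × 0.098 = $311.86
Taxable wages = $3,182.22 − $311.86 = $2,870.36
Federal income tax: $2,870.36 × 0.1921 = $551.40
Municipal income tax: $2,870.36 × 0.0214 = $61.43
Social Security (OASDI): $3,182.22 × 0.07 = $222.76
PFL insurance: $3,182.22 × 0.0027 = $8.59
Roth 401(k) contribution: $3,182.22 × 0.027 = $85.92
Total deductions = $311.86 + $551.40 + $61.43 + $222.76 + $8.59 + $85.92 = $1,241.96
Net pay = $3,182.22 − $1,241.96 = $1,940.26

$1,940.26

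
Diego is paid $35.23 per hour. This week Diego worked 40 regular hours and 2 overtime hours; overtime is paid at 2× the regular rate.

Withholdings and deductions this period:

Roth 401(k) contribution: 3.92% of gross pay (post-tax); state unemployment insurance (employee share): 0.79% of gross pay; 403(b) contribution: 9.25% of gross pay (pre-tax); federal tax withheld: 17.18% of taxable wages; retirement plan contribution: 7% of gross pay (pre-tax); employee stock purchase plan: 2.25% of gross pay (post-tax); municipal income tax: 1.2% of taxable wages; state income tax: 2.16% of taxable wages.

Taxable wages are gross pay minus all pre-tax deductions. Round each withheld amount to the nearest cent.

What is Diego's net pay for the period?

Regular pay: 40 × $35.23 = $1409.20
Overtime pay: 2 × $35.23 × 2 = $140.92
Gross pay = $1409.20 + $140.92 = $1550.12
403(b) contribution: $1550.12 × 0.0925 = $143.39
Retirement plan contribution: $1550.12 × 0.07 = $108.51
Pre-tax total = $143.39 + $108.51 = $251.90
Taxable wages = $1550.12 − $251.90 = $1298.22
State income tax: $1298.22 × 0.0216 = $28.04
Federal tax withheld: $1298.22 × 0.1718 = $223.03
Municipal income tax: $1298.22 × 0.012 = $15.58
State unemployment insurance (employee share): $1550.12 × 0.0079 = $12.25
Employee stock purchase plan: $1550.12 × 0.0225 = $34.88
Roth 401(k) contribution: $1550.12 × 0.0392 = $60.76
Total deductions = $143.39 + $108.51 + $28.04 + $223.03 + $15.58 + $12.25 + $34.88 + $60.76 = $626.44
Net pay = $1550.12 − $626.44 = $923.68

$923.68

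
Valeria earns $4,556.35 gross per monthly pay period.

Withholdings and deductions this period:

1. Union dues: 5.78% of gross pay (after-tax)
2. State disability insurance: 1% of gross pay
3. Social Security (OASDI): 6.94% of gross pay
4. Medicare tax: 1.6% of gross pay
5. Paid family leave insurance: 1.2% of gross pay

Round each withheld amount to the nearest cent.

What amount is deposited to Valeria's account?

Medicare tax: $4,556.35 × 0.016 = $72.90
Social Security (OASDI): $4,556.35 × 0.0694 = $316.21
Paid family leave insurance: $4,556.35 × 0.012 = $54.68
State disability insurance: $4,556.35 × 0.01 = $45.56
Union dues: $4,556.35 × 0.0578 = $263.36
Total deductions = $72.90 + $316.21 + $54.68 + $45.56 + $263.36 = $752.71
Net pay = $4,556.35 − $752.71 = $3,803.64

$3,803.64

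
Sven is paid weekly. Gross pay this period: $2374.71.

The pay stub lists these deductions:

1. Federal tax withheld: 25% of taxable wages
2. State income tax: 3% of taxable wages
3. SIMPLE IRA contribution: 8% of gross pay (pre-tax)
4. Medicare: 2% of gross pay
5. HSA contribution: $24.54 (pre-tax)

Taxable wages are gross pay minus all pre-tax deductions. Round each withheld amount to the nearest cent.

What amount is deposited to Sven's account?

$1507.84

SIMPLE IRA contribution: $2374.71 × 0.08 = $189.98
HSA contribution: $24.54
Pre-tax total = $189.98 + $24.54 = $214.52
Taxable wages = $2374.71 − $214.52 = $2160.19
State income tax: $2160.19 × 0.03 = $64.81
Federal tax withheld: $2160.19 × 0.25 = $540.05
Medicare: $2374.71 × 0.02 = $47.49
Total deductions = $189.98 + $24.54 + $64.81 + $540.05 + $47.49 = $866.87
Net pay = $2374.71 − $866.87 = $1507.84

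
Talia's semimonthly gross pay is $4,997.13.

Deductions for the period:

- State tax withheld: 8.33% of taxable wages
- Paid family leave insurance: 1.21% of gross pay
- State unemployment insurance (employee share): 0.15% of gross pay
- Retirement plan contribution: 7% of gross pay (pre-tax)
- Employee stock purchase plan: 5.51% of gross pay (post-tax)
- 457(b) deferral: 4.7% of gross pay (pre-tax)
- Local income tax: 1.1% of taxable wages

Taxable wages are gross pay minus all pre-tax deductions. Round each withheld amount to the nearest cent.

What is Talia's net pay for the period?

457(b) deferral: $4,997.13 × 0.047 = $234.87
Retirement plan contribution: $4,997.13 × 0.07 = $349.80
Pre-tax total = $234.87 + $349.80 = $584.67
Taxable wages = $4,997.13 − $584.67 = $4,412.46
Local income tax: $4,412.46 × 0.011 = $48.54
State tax withheld: $4,412.46 × 0.0833 = $367.56
Paid family leave insurance: $4,997.13 × 0.0121 = $60.47
State unemployment insurance (employee share): $4,997.13 × 0.0015 = $7.50
Employee stock purchase plan: $4,997.13 × 0.0551 = $275.34
Total deductions = $234.87 + $349.80 + $48.54 + $367.56 + $60.47 + $7.50 + $275.34 = $1,344.08
Net pay = $4,997.13 − $1,344.08 = $3,653.05

$3,653.05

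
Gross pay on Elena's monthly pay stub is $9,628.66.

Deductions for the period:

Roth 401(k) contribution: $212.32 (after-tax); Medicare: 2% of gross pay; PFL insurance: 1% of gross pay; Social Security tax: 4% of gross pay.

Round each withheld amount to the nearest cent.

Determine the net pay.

Medicare: $9,628.66 × 0.02 = $192.57
Social Security tax: $9,628.66 × 0.04 = $385.15
PFL insurance: $9,628.66 × 0.01 = $96.29
Roth 401(k) contribution: $212.32
Total deductions = $192.57 + $385.15 + $96.29 + $212.32 = $886.33
Net pay = $9,628.66 − $886.33 = $8,742.33

$8,742.33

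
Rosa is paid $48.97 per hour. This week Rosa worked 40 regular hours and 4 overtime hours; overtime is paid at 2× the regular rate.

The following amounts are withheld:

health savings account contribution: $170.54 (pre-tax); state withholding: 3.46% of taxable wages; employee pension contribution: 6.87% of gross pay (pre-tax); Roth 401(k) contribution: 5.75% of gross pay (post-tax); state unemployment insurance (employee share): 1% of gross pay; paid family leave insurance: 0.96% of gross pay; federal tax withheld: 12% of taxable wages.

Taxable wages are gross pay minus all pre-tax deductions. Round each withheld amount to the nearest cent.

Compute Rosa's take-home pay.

Regular pay: 40 × $48.97 = $1,958.80
Overtime pay: 4 × $48.97 × 2 = $391.76
Gross pay = $1,958.80 + $391.76 = $2,350.56
Employee pension contribution: $2,350.56 × 0.0687 = $161.48
Health savings account contribution: $170.54
Pre-tax total = $161.48 + $170.54 = $332.02
Taxable wages = $2,350.56 − $332.02 = $2,018.54
State withholding: $2,018.54 × 0.0346 = $69.84
Federal tax withheld: $2,018.54 × 0.12 = $242.22
Paid family leave insurance: $2,350.56 × 0.0096 = $22.57
State unemployment insurance (employee share): $2,350.56 × 0.01 = $23.51
Roth 401(k) contribution: $2,350.56 × 0.0575 = $135.16
Total deductions = $161.48 + $170.54 + $69.84 + $242.22 + $22.57 + $23.51 + $135.16 = $825.32
Net pay = $2,350.56 − $825.32 = $1,525.24

$1,525.24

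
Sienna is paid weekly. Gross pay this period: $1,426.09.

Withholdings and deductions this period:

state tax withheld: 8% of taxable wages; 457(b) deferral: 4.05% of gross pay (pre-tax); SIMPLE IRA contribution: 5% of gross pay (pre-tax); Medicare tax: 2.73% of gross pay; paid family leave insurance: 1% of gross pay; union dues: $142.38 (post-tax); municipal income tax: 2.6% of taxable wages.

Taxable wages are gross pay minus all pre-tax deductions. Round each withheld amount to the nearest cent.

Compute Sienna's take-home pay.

SIMPLE IRA contribution: $1,426.09 × 0.05 = $71.30
457(b) deferral: $1,426.09 × 0.0405 = $57.76
Pre-tax total = $71.30 + $57.76 = $129.06
Taxable wages = $1,426.09 − $129.06 = $1,297.03
State tax withheld: $1,297.03 × 0.08 = $103.76
Municipal income tax: $1,297.03 × 0.026 = $33.72
Paid family leave insurance: $1,426.09 × 0.01 = $14.26
Medicare tax: $1,426.09 × 0.0273 = $38.93
Union dues: $142.38
Total deductions = $71.30 + $57.76 + $103.76 + $33.72 + $14.26 + $38.93 + $142.38 = $462.11
Net pay = $1,426.09 − $462.11 = $963.98

$963.98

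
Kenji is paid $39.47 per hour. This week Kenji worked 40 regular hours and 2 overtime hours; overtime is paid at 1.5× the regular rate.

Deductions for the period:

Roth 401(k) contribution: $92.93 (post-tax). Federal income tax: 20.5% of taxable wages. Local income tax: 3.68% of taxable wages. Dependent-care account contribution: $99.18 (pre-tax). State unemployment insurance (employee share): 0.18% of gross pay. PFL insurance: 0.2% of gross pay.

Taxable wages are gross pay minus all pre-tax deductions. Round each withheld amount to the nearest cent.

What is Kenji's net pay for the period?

$1,112.25

Regular pay: 40 × $39.47 = $1,578.80
Overtime pay: 2 × $39.47 × 1.5 = $118.41
Gross pay = $1,578.80 + $118.41 = $1,697.21
Dependent-care account contribution: $99.18
Taxable wages = $1,697.21 − $99.18 = $1,598.03
Federal income tax: $1,598.03 × 0.205 = $327.60
Local income tax: $1,598.03 × 0.0368 = $58.81
PFL insurance: $1,697.21 × 0.002 = $3.39
State unemployment insurance (employee share): $1,697.21 × 0.0018 = $3.05
Roth 401(k) contribution: $92.93
Total deductions = $99.18 + $327.60 + $58.81 + $3.39 + $3.05 + $92.93 = $584.96
Net pay = $1,697.21 − $584.96 = $1,112.25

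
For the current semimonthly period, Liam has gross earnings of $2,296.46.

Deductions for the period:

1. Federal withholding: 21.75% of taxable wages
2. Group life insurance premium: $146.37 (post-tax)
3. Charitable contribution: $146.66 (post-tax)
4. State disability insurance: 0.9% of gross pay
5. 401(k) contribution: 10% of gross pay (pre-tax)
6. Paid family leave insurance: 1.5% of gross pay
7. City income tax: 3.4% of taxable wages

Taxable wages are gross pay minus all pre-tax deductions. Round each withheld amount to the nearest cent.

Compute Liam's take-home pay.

401(k) contribution: $2,296.46 × 0.1 = $229.65
Taxable wages = $2,296.46 − $229.65 = $2,066.81
Federal withholding: $2,066.81 × 0.2175 = $449.53
City income tax: $2,066.81 × 0.034 = $70.27
Paid family leave insurance: $2,296.46 × 0.015 = $34.45
State disability insurance: $2,296.46 × 0.009 = $20.67
Charitable contribution: $146.66
Group life insurance premium: $146.37
Total deductions = $229.65 + $449.53 + $70.27 + $34.45 + $20.67 + $146.66 + $146.37 = $1,097.60
Net pay = $2,296.46 − $1,097.60 = $1,198.86

$1,198.86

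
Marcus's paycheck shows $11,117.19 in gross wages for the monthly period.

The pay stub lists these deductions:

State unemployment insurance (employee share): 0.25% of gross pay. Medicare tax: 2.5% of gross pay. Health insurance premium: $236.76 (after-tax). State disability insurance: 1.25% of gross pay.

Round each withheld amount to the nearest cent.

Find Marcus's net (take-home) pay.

Medicare tax: $11,117.19 × 0.025 = $277.93
State disability insurance: $11,117.19 × 0.0125 = $138.96
State unemployment insurance (employee share): $11,117.19 × 0.0025 = $27.79
Health insurance premium: $236.76
Total deductions = $277.93 + $138.96 + $27.79 + $236.76 = $681.44
Net pay = $11,117.19 − $681.44 = $10,435.75

$10,435.75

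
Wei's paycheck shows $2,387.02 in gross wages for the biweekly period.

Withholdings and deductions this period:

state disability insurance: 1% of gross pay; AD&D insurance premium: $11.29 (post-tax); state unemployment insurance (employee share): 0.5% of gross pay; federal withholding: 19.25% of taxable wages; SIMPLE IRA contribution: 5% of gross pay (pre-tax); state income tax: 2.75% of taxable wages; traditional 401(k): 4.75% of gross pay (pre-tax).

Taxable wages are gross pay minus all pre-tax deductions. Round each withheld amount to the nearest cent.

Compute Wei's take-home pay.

$1,633.25

Traditional 401(k): $2,387.02 × 0.0475 = $113.38
SIMPLE IRA contribution: $2,387.02 × 0.05 = $119.35
Pre-tax total = $113.38 + $119.35 = $232.73
Taxable wages = $2,387.02 − $232.73 = $2,154.29
State income tax: $2,154.29 × 0.0275 = $59.24
Federal withholding: $2,154.29 × 0.1925 = $414.70
State unemployment insurance (employee share): $2,387.02 × 0.005 = $11.94
State disability insurance: $2,387.02 × 0.01 = $23.87
AD&D insurance premium: $11.29
Total deductions = $113.38 + $119.35 + $59.24 + $414.70 + $11.94 + $23.87 + $11.29 = $753.77
Net pay = $2,387.02 − $753.77 = $1,633.25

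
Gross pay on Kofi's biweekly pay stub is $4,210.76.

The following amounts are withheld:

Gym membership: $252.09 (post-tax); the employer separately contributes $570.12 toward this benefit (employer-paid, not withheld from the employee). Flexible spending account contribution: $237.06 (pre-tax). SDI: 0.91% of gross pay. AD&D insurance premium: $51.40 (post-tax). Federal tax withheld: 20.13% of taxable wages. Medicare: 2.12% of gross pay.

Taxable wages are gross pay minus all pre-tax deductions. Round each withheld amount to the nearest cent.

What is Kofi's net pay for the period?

$2,742.71

Flexible spending account contribution: $237.06
Taxable wages = $4,210.76 − $237.06 = $3,973.70
Federal tax withheld: $3,973.70 × 0.2013 = $799.91
Medicare: $4,210.76 × 0.0212 = $89.27
SDI: $4,210.76 × 0.0091 = $38.32
AD&D insurance premium: $51.40
Gym membership: $252.09
(Employer's $570.12 toward gym membership is not withheld from the employee.)
Total deductions = $237.06 + $799.91 + $89.27 + $38.32 + $51.40 + $252.09 = $1,468.05
Net pay = $4,210.76 − $1,468.05 = $2,742.71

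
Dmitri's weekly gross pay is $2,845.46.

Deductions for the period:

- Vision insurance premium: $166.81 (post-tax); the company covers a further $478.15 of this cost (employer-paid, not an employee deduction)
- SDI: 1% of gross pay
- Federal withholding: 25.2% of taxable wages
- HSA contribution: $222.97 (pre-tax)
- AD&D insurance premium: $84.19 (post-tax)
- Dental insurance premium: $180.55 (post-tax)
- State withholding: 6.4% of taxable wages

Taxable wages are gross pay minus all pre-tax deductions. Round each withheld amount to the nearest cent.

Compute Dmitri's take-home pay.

HSA contribution: $222.97
Taxable wages = $2,845.46 − $222.97 = $2,622.49
Federal withholding: $2,622.49 × 0.252 = $660.87
State withholding: $2,622.49 × 0.064 = $167.84
SDI: $2,845.46 × 0.01 = $28.45
Dental insurance premium: $180.55
AD&D insurance premium: $84.19
Vision insurance premium: $166.81
(Employer's $478.15 toward vision insurance premium is not withheld from the employee.)
Total deductions = $222.97 + $660.87 + $167.84 + $28.45 + $180.55 + $84.19 + $166.81 = $1,511.68
Net pay = $2,845.46 − $1,511.68 = $1,333.78

$1,333.78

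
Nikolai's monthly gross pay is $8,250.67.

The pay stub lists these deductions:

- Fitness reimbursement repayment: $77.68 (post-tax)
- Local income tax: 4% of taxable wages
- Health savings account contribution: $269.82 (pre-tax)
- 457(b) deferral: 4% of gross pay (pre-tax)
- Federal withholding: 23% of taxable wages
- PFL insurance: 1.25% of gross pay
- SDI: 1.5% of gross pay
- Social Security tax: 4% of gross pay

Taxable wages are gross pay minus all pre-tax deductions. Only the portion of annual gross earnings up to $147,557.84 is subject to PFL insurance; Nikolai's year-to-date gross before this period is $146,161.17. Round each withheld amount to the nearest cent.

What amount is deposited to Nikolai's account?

Health savings account contribution: $269.82
457(b) deferral: $8,250.67 × 0.04 = $330.03
Pre-tax total = $269.82 + $330.03 = $599.85
Taxable wages = $8,250.67 − $599.85 = $7,650.82
Local income tax: $7,650.82 × 0.04 = $306.03
Federal withholding: $7,650.82 × 0.23 = $1,759.69
Social Security tax: $8,250.67 × 0.04 = $330.03
PFL insurance: only $147,557.84 − $146,161.17 = $1,396.67 of this check is subject → $1,396.67 × 0.0125 = $17.46
SDI: $8,250.67 × 0.015 = $123.76
Fitness reimbursement repayment: $77.68
Total deductions = $269.82 + $330.03 + $306.03 + $1,759.69 + $330.03 + $17.46 + $123.76 + $77.68 = $3,214.50
Net pay = $8,250.67 − $3,214.50 = $5,036.17

$5,036.17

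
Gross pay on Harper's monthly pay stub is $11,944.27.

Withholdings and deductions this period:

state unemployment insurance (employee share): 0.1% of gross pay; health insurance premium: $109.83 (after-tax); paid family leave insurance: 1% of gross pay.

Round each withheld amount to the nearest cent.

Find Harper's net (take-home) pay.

$11,703.06

Paid family leave insurance: $11,944.27 × 0.01 = $119.44
State unemployment insurance (employee share): $11,944.27 × 0.001 = $11.94
Health insurance premium: $109.83
Total deductions = $119.44 + $11.94 + $109.83 = $241.21
Net pay = $11,944.27 − $241.21 = $11,703.06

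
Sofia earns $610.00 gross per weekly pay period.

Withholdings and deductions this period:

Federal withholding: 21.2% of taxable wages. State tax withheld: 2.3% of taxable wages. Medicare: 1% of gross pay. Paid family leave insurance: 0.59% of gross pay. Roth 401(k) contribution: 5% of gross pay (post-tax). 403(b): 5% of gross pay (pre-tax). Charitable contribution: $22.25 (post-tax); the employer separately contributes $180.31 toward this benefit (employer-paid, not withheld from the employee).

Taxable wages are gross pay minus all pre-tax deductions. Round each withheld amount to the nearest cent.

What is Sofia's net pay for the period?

403(b): $610.00 × 0.05 = $30.50
Taxable wages = $610.00 − $30.50 = $579.50
State tax withheld: $579.50 × 0.023 = $13.33
Federal withholding: $579.50 × 0.212 = $122.85
Medicare: $610.00 × 0.01 = $6.10
Paid family leave insurance: $610.00 × 0.0059 = $3.60
Charitable contribution: $22.25
Roth 401(k) contribution: $610.00 × 0.05 = $30.50
(Employer's $180.31 toward charitable contribution is not withheld from the employee.)
Total deductions = $30.50 + $13.33 + $122.85 + $6.10 + $3.60 + $22.25 + $30.50 = $229.13
Net pay = $610.00 − $229.13 = $380.87

$380.87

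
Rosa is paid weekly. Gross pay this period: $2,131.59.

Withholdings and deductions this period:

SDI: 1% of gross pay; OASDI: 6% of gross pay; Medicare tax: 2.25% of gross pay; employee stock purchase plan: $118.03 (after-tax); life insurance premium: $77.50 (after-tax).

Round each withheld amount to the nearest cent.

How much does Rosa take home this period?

SDI: $2,131.59 × 0.01 = $21.32
OASDI: $2,131.59 × 0.06 = $127.90
Medicare tax: $2,131.59 × 0.0225 = $47.96
Employee stock purchase plan: $118.03
Life insurance premium: $77.50
Total deductions = $21.32 + $127.90 + $47.96 + $118.03 + $77.50 = $392.71
Net pay = $2,131.59 − $392.71 = $1,738.88

$1,738.88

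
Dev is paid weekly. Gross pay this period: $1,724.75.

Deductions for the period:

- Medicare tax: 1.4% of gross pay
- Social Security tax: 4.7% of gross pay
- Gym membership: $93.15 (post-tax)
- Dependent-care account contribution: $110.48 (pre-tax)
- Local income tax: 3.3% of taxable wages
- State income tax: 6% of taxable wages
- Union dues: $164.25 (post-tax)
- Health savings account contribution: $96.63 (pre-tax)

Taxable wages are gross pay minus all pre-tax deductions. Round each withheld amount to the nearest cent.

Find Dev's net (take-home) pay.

$1,013.89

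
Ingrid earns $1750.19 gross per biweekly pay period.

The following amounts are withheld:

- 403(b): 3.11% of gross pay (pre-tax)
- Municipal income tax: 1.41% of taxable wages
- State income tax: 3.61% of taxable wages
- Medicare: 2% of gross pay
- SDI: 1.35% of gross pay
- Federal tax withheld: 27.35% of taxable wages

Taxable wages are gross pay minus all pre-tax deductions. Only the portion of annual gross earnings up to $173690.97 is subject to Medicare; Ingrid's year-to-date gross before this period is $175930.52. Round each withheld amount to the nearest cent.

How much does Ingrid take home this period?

$1123.21

403(b): $1750.19 × 0.0311 = $54.43
Taxable wages = $1750.19 − $54.43 = $1695.76
Municipal income tax: $1695.76 × 0.0141 = $23.91
State income tax: $1695.76 × 0.0361 = $61.22
Federal tax withheld: $1695.76 × 0.2735 = $463.79
SDI: $1750.19 × 0.0135 = $23.63
Medicare: annual cap $173690.97 already reached (YTD $175930.52), so $0.00
Total deductions = $54.43 + $23.91 + $61.22 + $463.79 + $23.63 + $0.00 = $626.98
Net pay = $1750.19 − $626.98 = $1123.21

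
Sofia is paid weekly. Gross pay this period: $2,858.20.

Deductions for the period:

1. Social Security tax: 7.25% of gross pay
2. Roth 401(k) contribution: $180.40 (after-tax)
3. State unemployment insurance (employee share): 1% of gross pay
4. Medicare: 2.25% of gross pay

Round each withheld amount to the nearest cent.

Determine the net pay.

Social Security tax: $2,858.20 × 0.0725 = $207.22
Medicare: $2,858.20 × 0.0225 = $64.31
State unemployment insurance (employee share): $2,858.20 × 0.01 = $28.58
Roth 401(k) contribution: $180.40
Total deductions = $207.22 + $64.31 + $28.58 + $180.40 = $480.51
Net pay = $2,858.20 − $480.51 = $2,377.69

$2,377.69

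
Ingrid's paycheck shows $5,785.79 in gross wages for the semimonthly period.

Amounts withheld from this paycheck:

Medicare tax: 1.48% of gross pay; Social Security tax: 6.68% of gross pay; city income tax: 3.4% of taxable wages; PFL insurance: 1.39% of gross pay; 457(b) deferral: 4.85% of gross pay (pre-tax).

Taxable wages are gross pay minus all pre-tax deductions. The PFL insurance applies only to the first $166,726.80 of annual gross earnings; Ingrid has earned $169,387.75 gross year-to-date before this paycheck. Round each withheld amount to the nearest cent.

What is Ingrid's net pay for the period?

457(b) deferral: $5,785.79 × 0.0485 = $280.61
Taxable wages = $5,785.79 − $280.61 = $5,505.18
City income tax: $5,505.18 × 0.034 = $187.18
PFL insurance: annual cap $166,726.80 already reached (YTD $169,387.75), so $0.00
Medicare tax: $5,785.79 × 0.0148 = $85.63
Social Security tax: $5,785.79 × 0.0668 = $386.49
Total deductions = $280.61 + $187.18 + $0.00 + $85.63 + $386.49 = $939.91
Net pay = $5,785.79 − $939.91 = $4,845.88

$4,845.88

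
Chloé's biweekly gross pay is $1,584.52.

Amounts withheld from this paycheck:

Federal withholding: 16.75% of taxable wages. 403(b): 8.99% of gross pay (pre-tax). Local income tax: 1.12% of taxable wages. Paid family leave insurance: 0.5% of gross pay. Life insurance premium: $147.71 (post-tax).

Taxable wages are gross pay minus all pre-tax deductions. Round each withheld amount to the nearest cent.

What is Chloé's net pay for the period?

403(b): $1,584.52 × 0.0899 = $142.45
Taxable wages = $1,584.52 − $142.45 = $1,442.07
Local income tax: $1,442.07 × 0.0112 = $16.15
Federal withholding: $1,442.07 × 0.1675 = $241.55
Paid family leave insurance: $1,584.52 × 0.005 = $7.92
Life insurance premium: $147.71
Total deductions = $142.45 + $16.15 + $241.55 + $7.92 + $147.71 = $555.78
Net pay = $1,584.52 − $555.78 = $1,028.74

$1,028.74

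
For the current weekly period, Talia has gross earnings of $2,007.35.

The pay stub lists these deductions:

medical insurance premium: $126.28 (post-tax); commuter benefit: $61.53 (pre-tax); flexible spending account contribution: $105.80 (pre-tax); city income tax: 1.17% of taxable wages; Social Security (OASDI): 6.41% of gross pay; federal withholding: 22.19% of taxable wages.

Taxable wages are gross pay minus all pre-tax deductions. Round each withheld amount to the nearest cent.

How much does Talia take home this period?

$1,155.24

Commuter benefit: $61.53
Flexible spending account contribution: $105.80
Pre-tax total = $61.53 + $105.80 = $167.33
Taxable wages = $2,007.35 − $167.33 = $1,840.02
City income tax: $1,840.02 × 0.0117 = $21.53
Federal withholding: $1,840.02 × 0.2219 = $408.30
Social Security (OASDI): $2,007.35 × 0.0641 = $128.67
Medical insurance premium: $126.28
Total deductions = $61.53 + $105.80 + $21.53 + $408.30 + $128.67 + $126.28 = $852.11
Net pay = $2,007.35 − $852.11 = $1,155.24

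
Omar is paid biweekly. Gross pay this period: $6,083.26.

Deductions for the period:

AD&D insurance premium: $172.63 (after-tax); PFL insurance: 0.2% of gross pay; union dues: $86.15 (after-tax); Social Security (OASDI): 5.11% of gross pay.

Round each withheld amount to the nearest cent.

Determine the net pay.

Social Security (OASDI): $6,083.26 × 0.0511 = $310.85
PFL insurance: $6,083.26 × 0.002 = $12.17
Union dues: $86.15
AD&D insurance premium: $172.63
Total deductions = $310.85 + $12.17 + $86.15 + $172.63 = $581.80
Net pay = $6,083.26 − $581.80 = $5,501.46

$5,501.46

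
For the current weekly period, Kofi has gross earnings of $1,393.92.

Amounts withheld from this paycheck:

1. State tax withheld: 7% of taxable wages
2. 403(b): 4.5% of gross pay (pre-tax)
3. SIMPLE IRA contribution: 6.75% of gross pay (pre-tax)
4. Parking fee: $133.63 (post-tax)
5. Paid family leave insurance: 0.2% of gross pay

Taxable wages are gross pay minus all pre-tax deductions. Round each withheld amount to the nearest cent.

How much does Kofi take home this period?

SIMPLE IRA contribution: $1,393.92 × 0.0675 = $94.09
403(b): $1,393.92 × 0.045 = $62.73
Pre-tax total = $94.09 + $62.73 = $156.82
Taxable wages = $1,393.92 − $156.82 = $1,237.10
State tax withheld: $1,237.10 × 0.07 = $86.60
Paid family leave insurance: $1,393.92 × 0.002 = $2.79
Parking fee: $133.63
Total deductions = $94.09 + $62.73 + $86.60 + $2.79 + $133.63 = $379.84
Net pay = $1,393.92 − $379.84 = $1,014.08

$1,014.08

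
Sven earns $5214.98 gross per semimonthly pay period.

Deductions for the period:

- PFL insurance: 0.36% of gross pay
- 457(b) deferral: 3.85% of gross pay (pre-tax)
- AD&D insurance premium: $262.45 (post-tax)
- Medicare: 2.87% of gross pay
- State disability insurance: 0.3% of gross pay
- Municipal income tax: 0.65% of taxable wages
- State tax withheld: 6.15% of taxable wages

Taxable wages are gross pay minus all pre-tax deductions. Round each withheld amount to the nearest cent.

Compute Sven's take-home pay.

457(b) deferral: $5214.98 × 0.0385 = $200.78
Taxable wages = $5214.98 − $200.78 = $5014.20
State tax withheld: $5014.20 × 0.0615 = $308.37
Municipal income tax: $5014.20 × 0.0065 = $32.59
Medicare: $5214.98 × 0.0287 = $149.67
State disability insurance: $5214.98 × 0.003 = $15.64
PFL insurance: $5214.98 × 0.0036 = $18.77
AD&D insurance premium: $262.45
Total deductions = $200.78 + $308.37 + $32.59 + $149.67 + $15.64 + $18.77 + $262.45 = $988.27
Net pay = $5214.98 − $988.27 = $4226.71

$4226.71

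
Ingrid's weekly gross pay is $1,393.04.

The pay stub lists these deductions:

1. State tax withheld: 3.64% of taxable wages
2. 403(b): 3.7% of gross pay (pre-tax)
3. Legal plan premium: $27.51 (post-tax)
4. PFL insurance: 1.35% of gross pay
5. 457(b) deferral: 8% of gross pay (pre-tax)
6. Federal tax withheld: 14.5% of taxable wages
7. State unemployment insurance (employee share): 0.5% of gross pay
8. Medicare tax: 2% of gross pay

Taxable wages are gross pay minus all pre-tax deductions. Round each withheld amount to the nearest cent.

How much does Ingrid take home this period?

403(b): $1,393.04 × 0.037 = $51.54
457(b) deferral: $1,393.04 × 0.08 = $111.44
Pre-tax total = $51.54 + $111.44 = $162.98
Taxable wages = $1,393.04 − $162.98 = $1,230.06
State tax withheld: $1,230.06 × 0.0364 = $44.77
Federal tax withheld: $1,230.06 × 0.145 = $178.36
State unemployment insurance (employee share): $1,393.04 × 0.005 = $6.97
PFL insurance: $1,393.04 × 0.0135 = $18.81
Medicare tax: $1,393.04 × 0.02 = $27.86
Legal plan premium: $27.51
Total deductions = $51.54 + $111.44 + $44.77 + $178.36 + $6.97 + $18.81 + $27.86 + $27.51 = $467.26
Net pay = $1,393.04 − $467.26 = $925.78

$925.78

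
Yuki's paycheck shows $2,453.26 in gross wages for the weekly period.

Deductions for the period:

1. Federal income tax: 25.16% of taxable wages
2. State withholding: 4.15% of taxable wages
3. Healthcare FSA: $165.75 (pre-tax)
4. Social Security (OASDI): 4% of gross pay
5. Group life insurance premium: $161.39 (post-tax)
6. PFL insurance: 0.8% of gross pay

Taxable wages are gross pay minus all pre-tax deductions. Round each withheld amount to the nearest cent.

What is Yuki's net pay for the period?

$1,337.89

Healthcare FSA: $165.75
Taxable wages = $2,453.26 − $165.75 = $2,287.51
Federal income tax: $2,287.51 × 0.2516 = $575.54
State withholding: $2,287.51 × 0.0415 = $94.93
PFL insurance: $2,453.26 × 0.008 = $19.63
Social Security (OASDI): $2,453.26 × 0.04 = $98.13
Group life insurance premium: $161.39
Total deductions = $165.75 + $575.54 + $94.93 + $19.63 + $98.13 + $161.39 = $1,115.37
Net pay = $2,453.26 − $1,115.37 = $1,337.89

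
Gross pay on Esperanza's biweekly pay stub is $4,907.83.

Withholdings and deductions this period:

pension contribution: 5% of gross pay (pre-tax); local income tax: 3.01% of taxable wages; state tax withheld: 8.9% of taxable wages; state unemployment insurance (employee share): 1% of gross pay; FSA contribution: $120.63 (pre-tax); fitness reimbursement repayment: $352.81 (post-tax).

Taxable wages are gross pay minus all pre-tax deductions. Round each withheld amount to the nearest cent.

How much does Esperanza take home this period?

$3,598.99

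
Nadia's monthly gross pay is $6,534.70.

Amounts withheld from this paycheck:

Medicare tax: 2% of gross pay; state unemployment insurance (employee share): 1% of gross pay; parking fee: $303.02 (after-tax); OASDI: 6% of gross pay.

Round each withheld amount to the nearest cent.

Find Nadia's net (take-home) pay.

OASDI: $6,534.70 × 0.06 = $392.08
State unemployment insurance (employee share): $6,534.70 × 0.01 = $65.35
Medicare tax: $6,534.70 × 0.02 = $130.69
Parking fee: $303.02
Total deductions = $392.08 + $65.35 + $130.69 + $303.02 = $891.14
Net pay = $6,534.70 − $891.14 = $5,643.56

$5,643.56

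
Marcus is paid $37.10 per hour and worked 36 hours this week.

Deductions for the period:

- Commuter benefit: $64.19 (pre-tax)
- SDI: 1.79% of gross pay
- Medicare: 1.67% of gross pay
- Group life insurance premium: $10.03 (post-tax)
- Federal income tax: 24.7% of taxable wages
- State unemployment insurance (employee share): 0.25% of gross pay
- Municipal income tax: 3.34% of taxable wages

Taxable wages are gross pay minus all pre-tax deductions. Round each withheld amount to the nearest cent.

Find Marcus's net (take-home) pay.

$855.32

Gross pay: 36 × $37.10 = $1,335.60
Commuter benefit: $64.19
Taxable wages = $1,335.60 − $64.19 = $1,271.41
Municipal income tax: $1,271.41 × 0.0334 = $42.47
Federal income tax: $1,271.41 × 0.247 = $314.04
SDI: $1,335.60 × 0.0179 = $23.91
Medicare: $1,335.60 × 0.0167 = $22.30
State unemployment insurance (employee share): $1,335.60 × 0.0025 = $3.34
Group life insurance premium: $10.03
Total deductions = $64.19 + $42.47 + $314.04 + $23.91 + $22.30 + $3.34 + $10.03 = $480.28
Net pay = $1,335.60 − $480.28 = $855.32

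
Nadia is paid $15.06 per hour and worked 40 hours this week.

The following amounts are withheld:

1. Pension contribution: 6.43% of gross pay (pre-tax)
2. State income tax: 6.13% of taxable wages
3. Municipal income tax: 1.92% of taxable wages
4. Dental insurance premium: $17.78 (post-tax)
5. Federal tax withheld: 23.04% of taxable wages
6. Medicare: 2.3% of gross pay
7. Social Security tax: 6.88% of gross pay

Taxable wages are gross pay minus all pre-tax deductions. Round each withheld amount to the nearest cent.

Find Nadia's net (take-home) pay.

Gross pay: 40 × $15.06 = $602.40
Pension contribution: $602.40 × 0.0643 = $38.73
Taxable wages = $602.40 − $38.73 = $563.67
State income tax: $563.67 × 0.0613 = $34.55
Federal tax withheld: $563.67 × 0.2304 = $129.87
Municipal income tax: $563.67 × 0.0192 = $10.82
Medicare: $602.40 × 0.023 = $13.86
Social Security tax: $602.40 × 0.0688 = $41.45
Dental insurance premium: $17.78
Total deductions = $38.73 + $34.55 + $129.87 + $10.82 + $13.86 + $41.45 + $17.78 = $287.06
Net pay = $602.40 − $287.06 = $315.34

$315.34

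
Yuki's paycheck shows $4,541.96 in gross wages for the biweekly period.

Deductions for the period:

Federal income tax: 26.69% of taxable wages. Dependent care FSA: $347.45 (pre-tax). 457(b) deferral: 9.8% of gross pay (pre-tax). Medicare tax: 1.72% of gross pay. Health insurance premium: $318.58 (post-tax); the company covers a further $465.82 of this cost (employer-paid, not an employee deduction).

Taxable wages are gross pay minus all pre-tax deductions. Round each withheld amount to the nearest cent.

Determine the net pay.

$2,351.99

Dependent care FSA: $347.45
457(b) deferral: $4,541.96 × 0.098 = $445.11
Pre-tax total = $347.45 + $445.11 = $792.56
Taxable wages = $4,541.96 − $792.56 = $3,749.40
Federal income tax: $3,749.40 × 0.2669 = $1,000.71
Medicare tax: $4,541.96 × 0.0172 = $78.12
Health insurance premium: $318.58
(Employer's $465.82 toward health insurance premium is not withheld from the employee.)
Total deductions = $347.45 + $445.11 + $1,000.71 + $78.12 + $318.58 = $2,189.97
Net pay = $4,541.96 − $2,189.97 = $2,351.99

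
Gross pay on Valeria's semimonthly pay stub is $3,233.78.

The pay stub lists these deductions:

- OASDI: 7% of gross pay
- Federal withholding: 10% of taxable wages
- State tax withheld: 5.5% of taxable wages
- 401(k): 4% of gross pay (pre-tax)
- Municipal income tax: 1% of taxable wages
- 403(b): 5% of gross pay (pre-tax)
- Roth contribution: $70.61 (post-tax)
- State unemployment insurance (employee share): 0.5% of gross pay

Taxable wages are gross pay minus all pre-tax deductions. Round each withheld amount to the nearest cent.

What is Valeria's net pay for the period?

$2,144.05

403(b): $3,233.78 × 0.05 = $161.69
401(k): $3,233.78 × 0.04 = $129.35
Pre-tax total = $161.69 + $129.35 = $291.04
Taxable wages = $3,233.78 − $291.04 = $2,942.74
Municipal income tax: $2,942.74 × 0.01 = $29.43
State tax withheld: $2,942.74 × 0.055 = $161.85
Federal withholding: $2,942.74 × 0.1 = $294.27
State unemployment insurance (employee share): $3,233.78 × 0.005 = $16.17
OASDI: $3,233.78 × 0.07 = $226.36
Roth contribution: $70.61
Total deductions = $161.69 + $129.35 + $29.43 + $161.85 + $294.27 + $16.17 + $226.36 + $70.61 = $1,089.73
Net pay = $3,233.78 − $1,089.73 = $2,144.05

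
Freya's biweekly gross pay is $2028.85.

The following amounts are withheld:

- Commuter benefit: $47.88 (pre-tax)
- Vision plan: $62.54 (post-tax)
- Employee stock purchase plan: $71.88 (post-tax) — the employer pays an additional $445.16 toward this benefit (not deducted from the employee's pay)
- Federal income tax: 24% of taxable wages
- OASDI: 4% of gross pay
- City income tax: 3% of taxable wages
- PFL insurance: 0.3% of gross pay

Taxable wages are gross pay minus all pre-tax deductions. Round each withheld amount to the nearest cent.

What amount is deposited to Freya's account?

Commuter benefit: $47.88
Taxable wages = $2028.85 − $47.88 = $1980.97
Federal income tax: $1980.97 × 0.24 = $475.43
City income tax: $1980.97 × 0.03 = $59.43
PFL insurance: $2028.85 × 0.003 = $6.09
OASDI: $2028.85 × 0.04 = $81.15
Vision plan: $62.54
Employee stock purchase plan: $71.88
(Employer's $445.16 toward employee stock purchase plan is not withheld from the employee.)
Total deductions = $47.88 + $475.43 + $59.43 + $6.09 + $81.15 + $62.54 + $71.88 = $804.40
Net pay = $2028.85 − $804.40 = $1224.45

$1224.45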